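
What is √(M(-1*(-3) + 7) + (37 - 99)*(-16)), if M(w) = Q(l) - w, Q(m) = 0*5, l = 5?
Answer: √982 ≈ 31.337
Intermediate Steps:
Q(m) = 0
M(w) = -w (M(w) = 0 - w = -w)
√(M(-1*(-3) + 7) + (37 - 99)*(-16)) = √(-(-1*(-3) + 7) + (37 - 99)*(-16)) = √(-(3 + 7) - 62*(-16)) = √(-1*10 + 992) = √(-10 + 992) = √982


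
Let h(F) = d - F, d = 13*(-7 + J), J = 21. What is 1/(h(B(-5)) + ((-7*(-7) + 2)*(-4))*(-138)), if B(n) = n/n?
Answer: 1/28333 ≈ 3.5295e-5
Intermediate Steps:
d = 182 (d = 13*(-7 + 21) = 13*14 = 182)
B(n) = 1
h(F) = 182 - F
1/(h(B(-5)) + ((-7*(-7) + 2)*(-4))*(-138)) = 1/((182 - 1*1) + ((-7*(-7) + 2)*(-4))*(-138)) = 1/((182 - 1) + ((49 + 2)*(-4))*(-138)) = 1/(181 + (51*(-4))*(-138)) = 1/(181 - 204*(-138)) = 1/(181 + 28152) = 1/28333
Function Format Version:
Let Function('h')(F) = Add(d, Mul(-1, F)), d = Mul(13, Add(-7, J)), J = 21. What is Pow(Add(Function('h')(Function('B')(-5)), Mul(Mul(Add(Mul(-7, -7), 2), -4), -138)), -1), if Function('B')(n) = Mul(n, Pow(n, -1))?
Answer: Rational(1, 28333) ≈ 3.5295e-5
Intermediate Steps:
d = 182 (d = Mul(13, Add(-7, 21)) = Mul(13, 14) = 182)
Function('B')(n) = 1
Function('h')(F) = Add(182, Mul(-1, F))
Pow(Add(Function('h')(Function('B')(-5)), Mul(Mul(Add(Mul(-7, -7), 2), -4), -138)), -1) = Pow(Add(Add(182, Mul(-1, 1)), Mul(Mul(Add(Mul(-7, -7), 2), -4), -138)), -1) = Pow(Add(Add(182, -1), Mul(Mul(Add(49, 2), -4), -138)), -1) = Pow(Add(181, Mul(Mul(51, -4), -138)), -1) = Pow(Add(181, Mul(-204, -138)), -1) = Pow(Add(181, 28152), -1) = Pow(28333, -1) = Rational(1, 28333)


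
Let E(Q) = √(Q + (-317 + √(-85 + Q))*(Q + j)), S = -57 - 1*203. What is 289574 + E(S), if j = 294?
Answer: 289574 + √(-11038 + 34*I*√345) ≈ 2.8958e+5 + 105.1*I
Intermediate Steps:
S = -260 (S = -57 - 203 = -260)
E(Q) = √(Q + (-317 + √(-85 + Q))*(294 + Q)) (E(Q) = √(Q + (-317 + √(-85 + Q))*(Q + 294)) = √(Q + (-317 + √(-85 + Q))*(294 + Q)))
289574 + E(S) = 289574 + √(-93198 - 316*(-260) + 294*√(-85 - 260) - 260*√(-85 - 260)) = 289574 + √(-93198 + 82160 + 294*√(-345) - 260*I*√345) = 289574 + √(-93198 + 82160 + 294*(I*√345) - 260*I*√345) = 289574 + √(-93198 + 82160 + 294*I*√345 - 260*I*√345) = 289574 + √(-11038 + 34*I*√345)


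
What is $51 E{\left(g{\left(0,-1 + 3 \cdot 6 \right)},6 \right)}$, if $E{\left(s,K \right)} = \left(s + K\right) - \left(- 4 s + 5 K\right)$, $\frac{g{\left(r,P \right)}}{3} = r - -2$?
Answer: $306$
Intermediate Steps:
$g{\left(r,P \right)} = 6 + 3 r$ ($g{\left(r,P \right)} = 3 \left(r - -2\right) = 3 \left(r + 2\right) = 3 \left(2 + r\right) = 6 + 3 r$)
$E{\left(s,K \right)} = - 4 K + 5 s$ ($E{\left(s,K \right)} = \left(K + s\right) - \left(- 4 s + 5 K\right) = - 4 K + 5 s$)
$51 E{\left(g{\left(0,-1 + 3 \cdot 6 \right)},6 \right)} = 51 \left(\left(-4\right) 6 + 5 \left(6 + 3 \cdot 0\right)\right) = 51 \left(-24 + 5 \left(6 + 0\right)\right) = 51 \left(-24 + 5 \cdot 6\right) = 51 \left(-24 + 30\right) = 51 \cdot 6 = 306$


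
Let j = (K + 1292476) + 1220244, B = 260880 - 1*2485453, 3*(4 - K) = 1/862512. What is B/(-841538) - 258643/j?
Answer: 13900450534392541475/5471481311509720894 ≈ 2.5405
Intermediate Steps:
K = 10350143/2587536 (K = 4 - ⅓/862512 = 4 - ⅓*1/862512 = 4 - 1/2587536 = 10350143/2587536 ≈ 4.0000)
B = -2224573 (B = 260880 - 2485453 = -2224573)
j = 6501763808063/2587536 (j = (10350143/2587536 + 1292476) + 1220244 = 3344338529279/2587536 + 1220244 = 6501763808063/2587536 ≈ 2.5127e+6)
B/(-841538) - 258643/j = -2224573/(-841538) - 258643/6501763808063/2587536 = -2224573*(-1/841538) - 258643*2587536/6501763808063 = 2224573/841538 - 669248073648/6501763808063 = 13900450534392541475/5471481311509720894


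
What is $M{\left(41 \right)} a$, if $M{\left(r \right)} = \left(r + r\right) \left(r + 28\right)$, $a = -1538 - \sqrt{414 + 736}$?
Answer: $-8702004 - 28290 \sqrt{46} \approx -8.8939 \cdot 10^{6}$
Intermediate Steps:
$a = -1538 - 5 \sqrt{46}$ ($a = -1538 - \sqrt{1150} = -1538 - 5 \sqrt{46} \approx -1571.9$)
$M{\left(r \right)} = 2 r \left(28 + r\right)$
$M{\left(41 \right)} a = 2 \cdot 41 \left(28 + 41\right) \left(-1538 - 5 \sqrt{46}\right) = 2 \cdot 41 \cdot 69 \left(-1538 - 5 \sqrt{46}\right) = 5658 \left(-1538 - 5 \sqrt{46}\right) = -8702004 - 28290 \sqrt{46}$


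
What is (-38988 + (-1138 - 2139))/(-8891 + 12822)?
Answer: -42265/3931 ≈ -10.752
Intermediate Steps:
(-38988 + (-1138 - 2139))/(-8891 + 12822) = (-38988 - 3277)/3931 = -42265*1/3931 = -42265/3931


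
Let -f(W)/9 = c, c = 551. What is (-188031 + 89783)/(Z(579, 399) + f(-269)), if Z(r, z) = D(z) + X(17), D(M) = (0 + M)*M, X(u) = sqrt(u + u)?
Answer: -7576984008/11895297265 + 49124*sqrt(34)/11895297265 ≈ -0.63695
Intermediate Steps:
X(u) = sqrt(2)*sqrt(u) (X(u) = sqrt(2*u) = sqrt(2)*sqrt(u))
D(M) = M**2 (D(M) = M*M = M**2)
Z(r, z) = sqrt(34) + z**2 (Z(r, z) = z**2 + sqrt(2)*sqrt(17) = z**2 + sqrt(34) = sqrt(34) + z**2)
f(W) = -4959 (f(W) = -9*551 = -4959)
(-188031 + 89783)/(Z(579, 399) + f(-269)) = (-188031 + 89783)/((sqrt(34) + 399**2) - 4959) = -98248/((sqrt(34) + 159201) - 4959) = -98248/((159201 + sqrt(34)) - 4959) = -98248/(154242 + sqrt(34))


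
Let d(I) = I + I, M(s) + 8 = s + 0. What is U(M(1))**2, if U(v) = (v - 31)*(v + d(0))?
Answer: 70756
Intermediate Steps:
M(s) = -8 + s (M(s) = -8 + (s + 0) = -8 + s)
d(I) = 2*I
U(v) = v*(-31 + v) (U(v) = (v - 31)*(v + 2*0) = (-31 + v)*(v + 0) = (-31 + v)*v = v*(-31 + v))
U(M(1))**2 = ((-8 + 1)*(-31 + (-8 + 1)))**2 = (-7*(-31 - 7))**2 = (-7*(-38))**2 = 266**2 = 70756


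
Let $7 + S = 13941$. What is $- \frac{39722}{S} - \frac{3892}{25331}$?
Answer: $- \frac{530214555}{176481077} \approx -3.0044$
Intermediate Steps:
$S = 13934$ ($S = -7 + 13941 = 13934$)
$- \frac{39722}{S} - \frac{3892}{25331} = - \frac{39722}{13934} - \frac{3892}{25331} = \left(-39722\right) \frac{1}{13934} - \frac{3892}{25331} = - \frac{19861}{6967} - \frac{3892}{25331} = - \frac{530214555}{176481077}$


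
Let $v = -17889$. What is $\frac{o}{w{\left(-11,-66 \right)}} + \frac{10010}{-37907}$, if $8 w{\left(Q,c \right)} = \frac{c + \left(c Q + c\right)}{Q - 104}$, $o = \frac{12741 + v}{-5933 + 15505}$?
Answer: $\frac{154822070}{272134353} \approx 0.56892$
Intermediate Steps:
$o = - \frac{1287}{2393}$ ($o = \frac{12741 - 17889}{-5933 + 15505} = - \frac{5148}{9572} = \left(-5148\right) \frac{1}{9572} = - \frac{1287}{2393} \approx -0.53782$)
$w{\left(Q,c \right)} = \frac{2 c + Q c}{8 \left(-104 + Q\right)}$ ($w{\left(Q,c \right)} = \frac{\left(c + \left(c Q + c\right)\right) \frac{1}{Q - 104}}{8} = \frac{\left(c + \left(Q c + c\right)\right) \frac{1}{-104 + Q}}{8} = \frac{\left(c + \left(c + Q c\right)\right) \frac{1}{-104 + Q}}{8} = \frac{\left(2 c + Q c\right) \frac{1}{-104 + Q}}{8} = \frac{\frac{1}{-104 + Q} \left(2 c + Q c\right)}{8} = \frac{2 c + Q c}{8 \left(-104 + Q\right)}$)
$\frac{o}{w{\left(-11,-66 \right)}} + \frac{10010}{-37907} = - \frac{1287}{2393 \cdot \frac{1}{8} \left(-66\right) \frac{1}{-104 - 11} \left(2 - 11\right)} + \frac{10010}{-37907} = - \frac{1287}{2393 \cdot \frac{1}{8} \left(-66\right) \frac{1}{-115} \left(-9\right)} + 10010 \left(- \frac{1}{37907}\right) = - \frac{1287}{2393 \cdot \frac{1}{8} \left(-66\right) \left(- \frac{1}{115}\right) \left(-9\right)} - \frac{10010}{37907} = - \frac{1287}{2393 \left(- \frac{297}{460}\right)} - \frac{10010}{37907} = \left(- \frac{1287}{2393}\right) \left(- \frac{460}{297}\right) - \frac{10010}{37907} = \frac{5980}{7179} - \frac{10010}{37907} = \frac{154822070}{272134353}$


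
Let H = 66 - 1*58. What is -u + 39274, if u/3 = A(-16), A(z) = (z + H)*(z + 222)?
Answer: 44218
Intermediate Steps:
H = 8 (H = 66 - 58 = 8)
A(z) = (8 + z)*(222 + z) (A(z) = (z + 8)*(z + 222) = (8 + z)*(222 + z))
u = -4944 (u = 3*(1776 + (-16)² + 230*(-16)) = 3*(1776 + 256 - 3680) = 3*(-1648) = -4944)
-u + 39274 = -1*(-4944) + 39274 = 4944 + 39274 = 44218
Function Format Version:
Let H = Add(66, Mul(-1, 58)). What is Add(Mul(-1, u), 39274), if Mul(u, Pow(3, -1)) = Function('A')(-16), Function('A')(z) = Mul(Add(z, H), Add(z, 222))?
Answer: 44218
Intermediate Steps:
H = 8 (H = Add(66, -58) = 8)
Function('A')(z) = Mul(Add(8, z), Add(222, z)) (Function('A')(z) = Mul(Add(z, 8), Add(z, 222)) = Mul(Add(8, z), Add(222, z)))
u = -4944 (u = Mul(3, Add(1776, Pow(-16, 2), Mul(230, -16))) = Mul(3, Add(1776, 256, -3680)) = Mul(3, -1648) = -4944)
Add(Mul(-1, u), 39274) = Add(Mul(-1, -4944), 39274) = Add(4944, 39274) = 44218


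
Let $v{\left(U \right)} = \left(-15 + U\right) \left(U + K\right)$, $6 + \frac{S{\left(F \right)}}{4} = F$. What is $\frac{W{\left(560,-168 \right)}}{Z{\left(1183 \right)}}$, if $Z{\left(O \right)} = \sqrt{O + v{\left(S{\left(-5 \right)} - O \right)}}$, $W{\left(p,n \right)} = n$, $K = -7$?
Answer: $- \frac{168 \sqrt{1533811}}{1533811} \approx -0.13565$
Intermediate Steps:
$S{\left(F \right)} = -24 + 4 F$
$v{\left(U \right)} = \left(-15 + U\right) \left(-7 + U\right)$ ($v{\left(U \right)} = \left(-15 + U\right) \left(U - 7\right) = \left(-15 + U\right) \left(-7 + U\right)$)
$Z{\left(O \right)} = \sqrt{1073 + \left(-44 - O\right)^{2} + 23 O}$ ($Z{\left(O \right)} = \sqrt{O + \left(105 + \left(\left(-24 + 4 \left(-5\right)\right) - O\right)^{2} - 22 \left(\left(-24 + 4 \left(-5\right)\right) - O\right)\right)} = \sqrt{O + \left(105 + \left(\left(-24 - 20\right) - O\right)^{2} - 22 \left(\left(-24 - 20\right) - O\right)\right)} = \sqrt{O + \left(105 + \left(-44 - O\right)^{2} - 22 \left(-44 - O\right)\right)} = \sqrt{O + \left(105 + \left(-44 - O\right)^{2} + \left(968 + 22 O\right)\right)} = \sqrt{O + \left(1073 + \left(-44 - O\right)^{2} + 22 O\right)} = \sqrt{1073 + \left(-44 - O\right)^{2} + 23 O}$)
$\frac{W{\left(560,-168 \right)}}{Z{\left(1183 \right)}} = - \frac{168}{\sqrt{3009 + 1183^{2} + 111 \cdot 1183}} = - \frac{168}{\sqrt{3009 + 1399489 + 131313}} = - \frac{168}{\sqrt{1533811}} = - 168 \frac{\sqrt{1533811}}{1533811} = - \frac{168 \sqrt{1533811}}{1533811}$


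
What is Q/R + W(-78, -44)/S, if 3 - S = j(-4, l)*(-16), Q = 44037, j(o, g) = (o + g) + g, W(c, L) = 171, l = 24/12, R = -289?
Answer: -27564/289 ≈ -95.377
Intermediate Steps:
l = 2 (l = 24*(1/12) = 2)
j(o, g) = o + 2*g (j(o, g) = (g + o) + g = o + 2*g)
S = 3 (S = 3 - (-4 + 2*2)*(-16) = 3 - (-4 + 4)*(-16) = 3 - 0*(-16) = 3 - 1*0 = 3 + 0 = 3)
Q/R + W(-78, -44)/S = 44037/(-289) + 171/3 = 44037*(-1/289) + 171*(⅓) = -44037/289 + 57 = -27564/289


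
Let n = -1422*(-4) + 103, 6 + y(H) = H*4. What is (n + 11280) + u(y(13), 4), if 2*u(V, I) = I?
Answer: 17073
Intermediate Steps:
y(H) = -6 + 4*H (y(H) = -6 + H*4 = -6 + 4*H)
u(V, I) = I/2
n = 5791 (n = 5688 + 103 = 5791)
(n + 11280) + u(y(13), 4) = (5791 + 11280) + (1/2)*4 = 17071 + 2 = 17073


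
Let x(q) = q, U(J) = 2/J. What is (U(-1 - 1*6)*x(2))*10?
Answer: -40/7 ≈ -5.7143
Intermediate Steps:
(U(-1 - 1*6)*x(2))*10 = ((2/(-1 - 1*6))*2)*10 = ((2/(-1 - 6))*2)*10 = ((2/(-7))*2)*10 = ((2*(-1/7))*2)*10 = -2/7*2*10 = -4/7*10 = -40/7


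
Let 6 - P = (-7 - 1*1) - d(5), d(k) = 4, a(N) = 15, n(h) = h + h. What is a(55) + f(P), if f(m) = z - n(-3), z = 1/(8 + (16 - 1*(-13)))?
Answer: 778/37 ≈ 21.027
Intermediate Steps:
n(h) = 2*h
z = 1/37 (z = 1/(8 + (16 + 13)) = 1/(8 + 29) = 1/37 ≈ 0.027027)
P = 18 (P = 6 - ((-7 - 1*1) - 1*4) = 6 - ((-7 - 1) - 4) = 6 - (-8 - 4) = 6 - 1*(-12) = 6 + 12 = 18)
f(m) = 223/37 (f(m) = 1/37 - 2*(-3) = 1/37 - 1*(-6) = 1/37 + 6 = 223/37)
a(55) + f(P) = 15 + 223/37 = 778/37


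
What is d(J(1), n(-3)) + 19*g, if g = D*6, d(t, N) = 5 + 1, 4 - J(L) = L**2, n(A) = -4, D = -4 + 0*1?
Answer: -450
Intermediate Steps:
D = -4 (D = -4 + 0 = -4)
J(L) = 4 - L**2
d(t, N) = 6
g = -24 (g = -4*6 = -24)
d(J(1), n(-3)) + 19*g = 6 + 19*(-24) = 6 - 456 = -450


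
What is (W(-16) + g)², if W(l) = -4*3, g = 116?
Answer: 10816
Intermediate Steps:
W(l) = -12
(W(-16) + g)² = (-12 + 116)² = 104² = 10816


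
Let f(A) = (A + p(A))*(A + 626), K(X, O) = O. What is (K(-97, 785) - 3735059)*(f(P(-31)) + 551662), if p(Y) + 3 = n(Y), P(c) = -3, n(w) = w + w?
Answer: -2032139630964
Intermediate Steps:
n(w) = 2*w
p(Y) = -3 + 2*Y
f(A) = (-3 + 3*A)*(626 + A) (f(A) = (A + (-3 + 2*A))*(A + 626) = (-3 + 3*A)*(626 + A))
(K(-97, 785) - 3735059)*(f(P(-31)) + 551662) = (785 - 3735059)*((-1878 + 3*(-3)² + 1875*(-3)) + 551662) = -3734274*((-1878 + 3*9 - 5625) + 551662) = -3734274*((-1878 + 27 - 5625) + 551662) = -3734274*(-7476 + 551662) = -3734274*544186 = -2032139630964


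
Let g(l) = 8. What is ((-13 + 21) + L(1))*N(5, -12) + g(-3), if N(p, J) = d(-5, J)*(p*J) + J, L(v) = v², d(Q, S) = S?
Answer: 6380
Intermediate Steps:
N(p, J) = J + p*J² (N(p, J) = J*(p*J) + J = J*(J*p) + J = p*J² + J = J + p*J²)
((-13 + 21) + L(1))*N(5, -12) + g(-3) = ((-13 + 21) + 1²)*(-12*(1 - 12*5)) + 8 = (8 + 1)*(-12*(1 - 60)) + 8 = 9*(-12*(-59)) + 8 = 9*708 + 8 = 6372 + 8 = 6380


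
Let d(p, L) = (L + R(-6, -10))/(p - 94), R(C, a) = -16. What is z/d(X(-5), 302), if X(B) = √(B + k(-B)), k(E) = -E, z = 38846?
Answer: -1825762/143 + 19423*I*√10/143 ≈ -12768.0 + 429.52*I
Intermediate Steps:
X(B) = √2*√B (X(B) = √(B - (-1)*B) = √(B + B) = √(2*B) = √2*√B)
d(p, L) = (-16 + L)/(-94 + p) (d(p, L) = (L - 16)/(p - 94) = (-16 + L)/(-94 + p))
z/d(X(-5), 302) = 38846/(((-16 + 302)/(-94 + √2*√(-5)))) = 38846/((286/(-94 + √2*(I*√5)))) = 38846/((286/(-94 + I*√10))) = 38846*(-47/143 + I*√10/286) = -1825762/143 + 19423*I*√10/143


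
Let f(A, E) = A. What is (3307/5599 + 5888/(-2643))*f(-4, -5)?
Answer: 96906044/14798157 ≈ 6.5485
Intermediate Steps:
(3307/5599 + 5888/(-2643))*f(-4, -5) = (3307/5599 + 5888/(-2643))*(-4) = (3307*(1/5599) + 5888*(-1/2643))*(-4) = (3307/5599 - 5888/2643)*(-4) = -24226511/14798157*(-4) = 96906044/14798157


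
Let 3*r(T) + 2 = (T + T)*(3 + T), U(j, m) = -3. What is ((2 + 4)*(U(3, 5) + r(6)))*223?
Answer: 43262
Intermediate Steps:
r(T) = -2/3 + 2*T*(3 + T)/3 (r(T) = -2/3 + ((T + T)*(3 + T))/3 = -2/3 + ((2*T)*(3 + T))/3 = -2/3 + (2*T*(3 + T))/3 = -2/3 + 2*T*(3 + T)/3)
((2 + 4)*(U(3, 5) + r(6)))*223 = ((2 + 4)*(-3 + (-2/3 + 2*6 + (2/3)*6**2)))*223 = (6*(-3 + (-2/3 + 12 + (2/3)*36)))*223 = (6*(-3 + (-2/3 + 12 + 24)))*223 = (6*(-3 + 106/3))*223 = (6*(97/3))*223 = 194*223 = 43262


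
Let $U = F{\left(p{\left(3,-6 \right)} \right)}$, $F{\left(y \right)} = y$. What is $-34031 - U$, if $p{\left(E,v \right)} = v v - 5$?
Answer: $-34062$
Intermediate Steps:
$p{\left(E,v \right)} = -5 + v^{2}$ ($p{\left(E,v \right)} = v^{2} - 5 = -5 + v^{2}$)
$U = 31$ ($U = -5 + \left(-6\right)^{2} = -5 + 36 = 31$)
$-34031 - U = -34031 - 31 = -34062$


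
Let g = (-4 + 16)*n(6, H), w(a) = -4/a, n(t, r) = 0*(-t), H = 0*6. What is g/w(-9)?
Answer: 0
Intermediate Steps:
H = 0
n(t, r) = 0
g = 0 (g = (-4 + 16)*0 = 12*0 = 0)
g/w(-9) = 0/((-4/(-9))) = 0/((-4*(-1/9))) = 0/(4/9) = 0*(9/4) = 0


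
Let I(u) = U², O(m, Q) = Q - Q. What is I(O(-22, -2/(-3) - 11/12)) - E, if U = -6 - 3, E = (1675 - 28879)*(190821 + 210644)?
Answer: 10921453941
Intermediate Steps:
E = -10921453860 (E = -27204*401465 = -10921453860)
U = -9
O(m, Q) = 0
I(u) = 81 (I(u) = (-9)² = 81)
I(O(-22, -2/(-3) - 11/12)) - E = 81 - 1*(-10921453860) = 81 + 10921453860 = 10921453941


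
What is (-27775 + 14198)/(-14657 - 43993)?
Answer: 13577/58650 ≈ 0.23149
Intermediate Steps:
(-27775 + 14198)/(-14657 - 43993) = -13577/(-58650) = -13577*(-1/58650) = 13577/58650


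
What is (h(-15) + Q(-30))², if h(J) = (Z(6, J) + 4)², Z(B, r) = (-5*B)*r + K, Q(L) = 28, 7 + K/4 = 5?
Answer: 39578715136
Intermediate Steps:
K = -8 (K = -28 + 4*5 = -28 + 20 = -8)
Z(B, r) = -8 - 5*B*r (Z(B, r) = (-5*B)*r - 8 = -5*B*r - 8 = -8 - 5*B*r)
h(J) = (-4 - 30*J)² (h(J) = ((-8 - 5*6*J) + 4)² = ((-8 - 30*J) + 4)² = (-4 - 30*J)²)
(h(-15) + Q(-30))² = (4*(2 + 15*(-15))² + 28)² = (4*(2 - 225)² + 28)² = (4*(-223)² + 28)² = (4*49729 + 28)² = (198916 + 28)² = 198944² = 39578715136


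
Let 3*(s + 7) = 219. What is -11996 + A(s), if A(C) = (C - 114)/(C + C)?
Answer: -131960/11 ≈ -11996.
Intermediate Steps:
s = 66 (s = -7 + (1/3)*219 = -7 + 73 = 66)
A(C) = (-114 + C)/(2*C) (A(C) = (-114 + C)/((2*C)) = (-114 + C)*(1/(2*C)) = (-114 + C)/(2*C))
-11996 + A(s) = -11996 + (1/2)*(-114 + 66)/66 = -11996 + (1/2)*(1/66)*(-48) = -11996 - 4/11 = -131960/11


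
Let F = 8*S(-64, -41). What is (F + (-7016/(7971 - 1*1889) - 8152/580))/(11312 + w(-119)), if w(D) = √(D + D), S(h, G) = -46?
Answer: -136530974224/4030287126785 + 84486989*I*√238/28212009887495 ≈ -0.033876 + 4.62e-5*I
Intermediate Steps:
F = -368 (F = 8*(-46) = -368)
w(D) = √2*√D (w(D) = √(2*D) = √2*√D)
(F + (-7016/(7971 - 1*1889) - 8152/580))/(11312 + w(-119)) = (-368 + (-7016/(7971 - 1*1889) - 8152/580))/(11312 + √2*√(-119)) = (-368 + (-7016/(7971 - 1889) - 8152*1/580))/(11312 + √2*(I*√119)) = (-368 + (-7016/6082 - 2038/145))/(11312 + I*√238) = (-368 + (-7016*1/6082 - 2038/145))/(11312 + I*√238) = (-368 + (-3508/3041 - 2038/145))/(11312 + I*√238) = (-368 - 6706218/440945)/(11312 + I*√238) = -168973978/(440945*(11312 + I*√238))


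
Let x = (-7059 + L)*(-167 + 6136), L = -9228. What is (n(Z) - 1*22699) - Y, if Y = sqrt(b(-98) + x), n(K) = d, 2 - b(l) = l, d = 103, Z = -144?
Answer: -22596 - I*sqrt(97217003) ≈ -22596.0 - 9859.9*I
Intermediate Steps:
b(l) = 2 - l
x = -97217103 (x = (-7059 - 9228)*(-167 + 6136) = -16287*5969 = -97217103)
n(K) = 103
Y = I*sqrt(97217003) (Y = sqrt((2 - 1*(-98)) - 97217103) = sqrt((2 + 98) - 97217103) = sqrt(100 - 97217103) = sqrt(-97217003) = I*sqrt(97217003) ≈ 9859.9*I)
(n(Z) - 1*22699) - Y = (103 - 1*22699) - I*sqrt(97217003) = (103 - 22699) - I*sqrt(97217003) = -22596 - I*sqrt(97217003)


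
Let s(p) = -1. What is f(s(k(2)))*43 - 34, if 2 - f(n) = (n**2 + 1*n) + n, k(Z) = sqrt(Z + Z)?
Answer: 95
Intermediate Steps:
k(Z) = sqrt(2)*sqrt(Z) (k(Z) = sqrt(2*Z) = sqrt(2)*sqrt(Z))
f(n) = 2 - n**2 - 2*n (f(n) = 2 - ((n**2 + 1*n) + n) = 2 - ((n**2 + n) + n) = 2 - ((n + n**2) + n) = 2 - (n**2 + 2*n) = 2 + (-n**2 - 2*n) = 2 - n**2 - 2*n)
f(s(k(2)))*43 - 34 = (2 - 1*(-1)**2 - 2*(-1))*43 - 34 = (2 - 1*1 + 2)*43 - 34 = (2 - 1 + 2)*43 - 34 = 3*43 - 34 = 129 - 34 = 95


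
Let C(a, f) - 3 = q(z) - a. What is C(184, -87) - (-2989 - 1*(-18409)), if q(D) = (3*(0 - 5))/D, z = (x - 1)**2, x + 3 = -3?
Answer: -764464/49 ≈ -15601.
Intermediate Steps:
x = -6 (x = -3 - 3 = -6)
z = 49 (z = (-6 - 1)**2 = (-7)**2 = 49)
q(D) = -15/D (q(D) = (3*(-5))/D = -15/D)
C(a, f) = 132/49 - a (C(a, f) = 3 + (-15/49 - a) = 132/49 - a)
C(184, -87) - (-2989 - 1*(-18409)) = (132/49 - 1*184) - (-2989 - 1*(-18409)) = (132/49 - 184) - (-2989 + 18409) = -8884/49 - 1*15420 = -8884/49 - 15420 = -764464/49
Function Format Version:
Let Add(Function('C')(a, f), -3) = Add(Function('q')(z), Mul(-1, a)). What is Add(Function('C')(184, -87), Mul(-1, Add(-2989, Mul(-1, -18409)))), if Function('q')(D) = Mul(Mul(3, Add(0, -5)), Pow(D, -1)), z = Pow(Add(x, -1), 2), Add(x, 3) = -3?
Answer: Rational(-764464, 49) ≈ -15601.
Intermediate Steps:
x = -6 (x = Add(-3, -3) = -6)
z = 49 (z = Pow(Add(-6, -1), 2) = Pow(-7, 2) = 49)
Function('q')(D) = Mul(-15, Pow(D, -1)) (Function('q')(D) = Mul(Mul(3, -5), Pow(D, -1)) = Mul(-15, Pow(D, -1)))
Function('C')(a, f) = Add(Rational(132, 49), Mul(-1, a)) (Function('C')(a, f) = Add(3, Add(Mul(-15, Pow(49, -1)), Mul(-1, a))) = Add(3, Add(Mul(-15, Rational(1, 49)), Mul(-1, a))) = Add(3, Add(Rational(-15, 49), Mul(-1, a))) = Add(Rational(132, 49), Mul(-1, a)))
Add(Function('C')(184, -87), Mul(-1, Add(-2989, Mul(-1, -18409)))) = Add(Add(Rational(132, 49), Mul(-1, 184)), Mul(-1, Add(-2989, Mul(-1, -18409)))) = Add(Add(Rational(132, 49), -184), Mul(-1, Add(-2989, 18409))) = Add(Rational(-8884, 49), Mul(-1, 15420)) = Add(Rational(-8884, 49), -15420) = Rational(-764464, 49)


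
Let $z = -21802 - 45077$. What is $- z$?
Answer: $66879$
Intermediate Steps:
$z = -66879$
$- z = \left(-1\right) \left(-66879\right) = 66879$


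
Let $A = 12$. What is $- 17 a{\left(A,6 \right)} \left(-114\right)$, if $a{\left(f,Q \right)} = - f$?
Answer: $-23256$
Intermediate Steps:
$- 17 a{\left(A,6 \right)} \left(-114\right) = - 17 \left(\left(-1\right) 12\right) \left(-114\right) = \left(-17\right) \left(-12\right) \left(-114\right) = 204 \left(-114\right) = -23256$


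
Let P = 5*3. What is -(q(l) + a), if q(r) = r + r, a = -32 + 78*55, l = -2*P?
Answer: -4198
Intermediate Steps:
P = 15
l = -30 (l = -2*15 = -30)
a = 4258 (a = -32 + 4290 = 4258)
q(r) = 2*r
-(q(l) + a) = -(2*(-30) + 4258) = -(-60 + 4258) = -1*4198 = -4198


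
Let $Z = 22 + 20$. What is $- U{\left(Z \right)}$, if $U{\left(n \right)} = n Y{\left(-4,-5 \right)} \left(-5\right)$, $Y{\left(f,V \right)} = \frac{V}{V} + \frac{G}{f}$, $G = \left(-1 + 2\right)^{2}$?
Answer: $\frac{315}{2} \approx 157.5$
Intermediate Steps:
$G = 1$ ($G = 1^{2} = 1$)
$Z = 42$
$Y{\left(f,V \right)} = 1 + \frac{1}{f}$ ($Y{\left(f,V \right)} = \frac{V}{V} + 1 \frac{1}{f} = 1 + \frac{1}{f}$)
$U{\left(n \right)} = - \frac{15 n}{4}$ ($U{\left(n \right)} = n \frac{1 - 4}{-4} \left(-5\right) = n \left(\left(- \frac{1}{4}\right) \left(-3\right)\right) \left(-5\right) = n \frac{3}{4} \left(-5\right) = \frac{3 n}{4} \left(-5\right) = - \frac{15 n}{4}$)
$- U{\left(Z \right)} = - \frac{\left(-15\right) 42}{4} = \left(-1\right) \left(- \frac{315}{2}\right) = \frac{315}{2}$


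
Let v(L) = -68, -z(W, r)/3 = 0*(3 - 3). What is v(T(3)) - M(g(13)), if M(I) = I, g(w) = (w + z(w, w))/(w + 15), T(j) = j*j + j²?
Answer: -1917/28 ≈ -68.464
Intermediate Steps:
T(j) = 2*j² (T(j) = j² + j² = 2*j²)
z(W, r) = 0 (z(W, r) = -0*(3 - 3) = -0*0 = -3*0 = 0)
g(w) = w/(15 + w) (g(w) = (w + 0)/(w + 15) = w/(15 + w))
v(T(3)) - M(g(13)) = -68 - 13/(15 + 13) = -68 - 13/28 = -1917/28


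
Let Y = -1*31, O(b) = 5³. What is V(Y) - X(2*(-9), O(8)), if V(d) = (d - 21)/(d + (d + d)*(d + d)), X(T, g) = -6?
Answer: 22826/3813 ≈ 5.9864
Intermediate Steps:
O(b) = 125
Y = -31
V(d) = (-21 + d)/(d + 4*d²) (V(d) = (-21 + d)/(d + (2*d)*(2*d)) = (-21 + d)/(d + 4*d²))
V(Y) - X(2*(-9), O(8)) = (-21 - 31)/((-31)*(1 + 4*(-31))) - 1*(-6) = -1/31*(-52)/(1 - 124) + 6 = -1/31*(-52)/(-123) + 6 = -1/31*(-1/123)*(-52) + 6 = -52/3813 + 6 = 22826/3813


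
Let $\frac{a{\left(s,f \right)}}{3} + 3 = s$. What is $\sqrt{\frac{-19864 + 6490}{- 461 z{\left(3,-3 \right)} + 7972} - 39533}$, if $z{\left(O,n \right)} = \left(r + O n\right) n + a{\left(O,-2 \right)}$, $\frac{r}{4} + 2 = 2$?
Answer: $\frac{i \sqrt{31664527379}}{895} \approx 198.82 i$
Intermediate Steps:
$r = 0$ ($r = -8 + 4 \cdot 2 = -8 + 8 = 0$)
$a{\left(s,f \right)} = -9 + 3 s$
$z{\left(O,n \right)} = -9 + 3 O + O n^{2}$ ($z{\left(O,n \right)} = \left(0 + O n\right) n + \left(-9 + 3 O\right) = O n n + \left(-9 + 3 O\right) = O n^{2} + \left(-9 + 3 O\right) = -9 + 3 O + O n^{2}$)
$\sqrt{\frac{-19864 + 6490}{- 461 z{\left(3,-3 \right)} + 7972} - 39533} = \sqrt{\frac{-19864 + 6490}{- 461 \left(-9 + 3 \cdot 3 + 3 \left(-3\right)^{2}\right) + 7972} - 39533} = \sqrt{- \frac{13374}{- 461 \left(-9 + 9 + 3 \cdot 9\right) + 7972} - 39533} = \sqrt{- \frac{13374}{- 461 \left(-9 + 9 + 27\right) + 7972} - 39533} = \sqrt{- \frac{13374}{\left(-461\right) 27 + 7972} - 39533} = \sqrt{- \frac{13374}{-12447 + 7972} - 39533} = \sqrt{- \frac{13374}{-4475} - 39533} = \sqrt{\left(-13374\right) \left(- \frac{1}{4475}\right) - 39533} = \sqrt{\frac{13374}{4475} - 39533} = \sqrt{- \frac{176896801}{4475}} = \frac{i \sqrt{31664527379}}{895}$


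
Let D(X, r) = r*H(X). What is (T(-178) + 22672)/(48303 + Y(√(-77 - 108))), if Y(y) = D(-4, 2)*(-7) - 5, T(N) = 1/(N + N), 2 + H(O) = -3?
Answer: 8071231/17219008 ≈ 0.46874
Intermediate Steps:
H(O) = -5 (H(O) = -2 - 3 = -5)
T(N) = 1/(2*N)
D(X, r) = -5*r (D(X, r) = r*(-5) = -5*r)
Y(y) = 65 (Y(y) = -5*2*(-7) - 5 = -10*(-7) - 5 = 70 - 5 = 65)
(T(-178) + 22672)/(48303 + Y(√(-77 - 108))) = ((½)/(-178) + 22672)/(48303 + 65) = ((½)*(-1/178) + 22672)/48368 = (-1/356 + 22672)*(1/48368) = (8071231/356)*(1/48368) = 8071231/17219008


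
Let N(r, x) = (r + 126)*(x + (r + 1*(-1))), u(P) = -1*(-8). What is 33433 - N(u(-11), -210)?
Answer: 60635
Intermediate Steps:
u(P) = 8
N(r, x) = (126 + r)*(-1 + r + x) (N(r, x) = (126 + r)*(x + (r - 1)) = (126 + r)*(x + (-1 + r)) = (126 + r)*(-1 + r + x))
33433 - N(u(-11), -210) = 33433 - (-126 + 8² + 125*8 + 126*(-210) + 8*(-210)) = 33433 - (-126 + 64 + 1000 - 26460 - 1680) = 33433 - 1*(-27202) = 33433 + 27202 = 60635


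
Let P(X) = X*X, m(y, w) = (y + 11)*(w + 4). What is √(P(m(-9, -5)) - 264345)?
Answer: I*√264341 ≈ 514.14*I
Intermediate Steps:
m(y, w) = (4 + w)*(11 + y) (m(y, w) = (11 + y)*(4 + w) = (4 + w)*(11 + y))
P(X) = X²
√(P(m(-9, -5)) - 264345) = √((44 + 4*(-9) + 11*(-5) - 5*(-9))² - 264345) = √((44 - 36 - 55 + 45)² - 264345) = √((-2)² - 264345) = √(4 - 264345) = √(-264341) = I*√264341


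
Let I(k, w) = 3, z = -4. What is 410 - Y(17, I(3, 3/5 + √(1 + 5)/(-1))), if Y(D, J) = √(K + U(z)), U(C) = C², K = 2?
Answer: 410 - 3*√2 ≈ 405.76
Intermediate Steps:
Y(D, J) = 3*√2 (Y(D, J) = √(2 + (-4)²) = √(2 + 16) = √18 = 3*√2)
410 - Y(17, I(3, 3/5 + √(1 + 5)/(-1))) = 410 - 3*√2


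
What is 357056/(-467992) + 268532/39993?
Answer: 1989126556/334221501 ≈ 5.9515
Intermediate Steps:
357056/(-467992) + 268532/39993 = 357056*(-1/467992) + 268532*(1/39993) = -6376/8357 + 268532/39993 = 1989126556/334221501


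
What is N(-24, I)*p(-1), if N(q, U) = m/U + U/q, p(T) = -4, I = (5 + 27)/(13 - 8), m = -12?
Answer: 257/30 ≈ 8.5667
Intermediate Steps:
I = 32/5 ≈ 6.4000
N(q, U) = -12/U + U/q
N(-24, I)*p(-1) = (-12/32/5 + (32/5)/(-24))*(-4) = (-12*5/32 + (32/5)*(-1/24))*(-4) = (-15/8 - 4/15)*(-4) = -257/120*(-4) = 257/30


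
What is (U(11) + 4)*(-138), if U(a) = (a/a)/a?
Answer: -6210/11 ≈ -564.54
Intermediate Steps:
U(a) = 1/a
(U(11) + 4)*(-138) = (1/11 + 4)*(-138) = (45/11)*(-138) = -6210/11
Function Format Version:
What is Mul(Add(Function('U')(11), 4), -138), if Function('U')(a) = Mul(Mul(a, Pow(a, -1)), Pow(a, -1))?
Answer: Rational(-6210, 11) ≈ -564.54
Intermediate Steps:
Function('U')(a) = Pow(a, -1) (Function('U')(a) = Mul(1, Pow(a, -1)) = Pow(a, -1))
Mul(Add(Function('U')(11), 4), -138) = Mul(Add(Pow(11, -1), 4), -138) = Mul(Add(Rational(1, 11), 4), -138) = Mul(Rational(45, 11), -138) = Rational(-6210, 11)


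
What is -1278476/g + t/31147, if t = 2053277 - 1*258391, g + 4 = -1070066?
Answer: 980237176996/16664735145 ≈ 58.821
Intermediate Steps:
g = -1070070 (g = -4 - 1070066 = -1070070)
t = 1794886 (t = 2053277 - 258391 = 1794886)
-1278476/g + t/31147 = -1278476/(-1070070) + 1794886/31147 = -1278476*(-1/1070070) + 1794886*(1/31147) = 639238/535035 + 1794886/31147 = 980237176996/16664735145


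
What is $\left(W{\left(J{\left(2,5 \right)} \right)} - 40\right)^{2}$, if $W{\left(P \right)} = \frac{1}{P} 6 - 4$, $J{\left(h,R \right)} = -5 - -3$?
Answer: $2209$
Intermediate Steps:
$J{\left(h,R \right)} = -2$ ($J{\left(h,R \right)} = -5 + 3 = -2$)
$W{\left(P \right)} = -4 + \frac{6}{P}$ ($W{\left(P \right)} = \frac{6}{P} - 4 = -4 + \frac{6}{P}$)
$\left(W{\left(J{\left(2,5 \right)} \right)} - 40\right)^{2} = \left(\left(-4 + \frac{6}{-2}\right) - 40\right)^{2} = \left(\left(-4 + 6 \left(- \frac{1}{2}\right)\right) - 40\right)^{2} = \left(\left(-4 - 3\right) - 40\right)^{2} = \left(-7 - 40\right)^{2} = \left(-47\right)^{2} = 2209$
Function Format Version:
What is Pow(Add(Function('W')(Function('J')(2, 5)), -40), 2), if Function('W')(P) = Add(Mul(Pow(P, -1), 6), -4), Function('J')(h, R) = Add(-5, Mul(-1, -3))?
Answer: 2209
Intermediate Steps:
Function('J')(h, R) = -2 (Function('J')(h, R) = Add(-5, 3) = -2)
Function('W')(P) = Add(-4, Mul(6, Pow(P, -1))) (Function('W')(P) = Add(Mul(6, Pow(P, -1)), -4) = Add(-4, Mul(6, Pow(P, -1))))
Pow(Add(Function('W')(Function('J')(2, 5)), -40), 2) = Pow(Add(Add(-4, Mul(6, Pow(-2, -1))), -40), 2) = Pow(Add(Add(-4, Mul(6, Rational(-1, 2))), -40), 2) = Pow(Add(Add(-4, -3), -40), 2) = Pow(Add(-7, -40), 2) = Pow(-47, 2) = 2209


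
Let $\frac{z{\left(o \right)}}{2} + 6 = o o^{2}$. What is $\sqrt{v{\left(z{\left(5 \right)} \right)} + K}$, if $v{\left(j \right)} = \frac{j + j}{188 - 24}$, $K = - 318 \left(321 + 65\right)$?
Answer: $\frac{i \sqrt{206334509}}{41} \approx 350.35 i$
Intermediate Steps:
$z{\left(o \right)} = -12 + 2 o^{3}$ ($z{\left(o \right)} = -12 + 2 o o^{2} = -12 + 2 o^{3}$)
$K = -122748$ ($K = \left(-318\right) 386 = -122748$)
$v{\left(j \right)} = \frac{j}{82}$ ($v{\left(j \right)} = \frac{2 j}{164} = 2 j \frac{1}{164} = \frac{j}{82}$)
$\sqrt{v{\left(z{\left(5 \right)} \right)} + K} = \sqrt{\frac{-12 + 2 \cdot 5^{3}}{82} - 122748} = \sqrt{\frac{-12 + 2 \cdot 125}{82} - 122748} = \sqrt{\frac{-12 + 250}{82} - 122748} = \sqrt{\frac{1}{82} \cdot 238 - 122748} = \sqrt{\frac{119}{41} - 122748} = \sqrt{- \frac{5032549}{41}} = \frac{i \sqrt{206334509}}{41}$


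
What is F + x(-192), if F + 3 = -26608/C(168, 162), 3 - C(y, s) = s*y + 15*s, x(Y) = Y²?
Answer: 1092697231/29643 ≈ 36862.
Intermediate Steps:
C(y, s) = 3 - 15*s - s*y (C(y, s) = 3 - (s*y + 15*s) = 3 - (15*s + s*y) = 3 + (-15*s - s*y) = 3 - 15*s - s*y)
F = -62321/29643 (F = -3 - 26608/(3 - 15*162 - 1*162*168) = -3 - 26608/(3 - 2430 - 27216) = -3 - 26608/(-29643) = -3 - 26608*(-1/29643) = -3 + 26608/29643 = -62321/29643 ≈ -2.1024)
F + x(-192) = -62321/29643 + (-192)² = -62321/29643 + 36864 = 1092697231/29643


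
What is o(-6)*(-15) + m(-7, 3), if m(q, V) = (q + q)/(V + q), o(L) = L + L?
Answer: 367/2 ≈ 183.50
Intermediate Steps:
o(L) = 2*L
m(q, V) = 2*q/(V + q) (m(q, V) = (2*q)/(V + q) = 2*q/(V + q))
o(-6)*(-15) + m(-7, 3) = (2*(-6))*(-15) + 2*(-7)/(3 - 7) = -12*(-15) + 2*(-7)/(-4) = 180 + 2*(-7)*(-¼) = 180 + 7/2 = 367/2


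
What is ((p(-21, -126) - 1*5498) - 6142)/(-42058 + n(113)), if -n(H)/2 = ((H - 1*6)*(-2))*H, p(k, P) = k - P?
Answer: -3845/2102 ≈ -1.8292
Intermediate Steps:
n(H) = -2*H*(12 - 2*H) (n(H) = -2*(H - 1*6)*(-2)*H = -2*(H - 6)*(-2)*H = -2*(-6 + H)*(-2)*H = -2*(12 - 2*H)*H = -2*H*(12 - 2*H))
((p(-21, -126) - 1*5498) - 6142)/(-42058 + n(113)) = (((-21 - 1*(-126)) - 1*5498) - 6142)/(-42058 + 4*113*(-6 + 113)) = (((-21 + 126) - 5498) - 6142)/(-42058 + 4*113*107) = ((105 - 5498) - 6142)/(-42058 + 48364) = (-5393 - 6142)/6306 = -11535*1/6306 = -3845/2102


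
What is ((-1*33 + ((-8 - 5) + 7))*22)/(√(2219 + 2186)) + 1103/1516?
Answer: 1103/1516 - 858*√4405/4405 ≈ -12.200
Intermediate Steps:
((-1*33 + ((-8 - 5) + 7))*22)/(√(2219 + 2186)) + 1103/1516 = ((-33 + (-13 + 7))*22)/(√4405) + 1103*(1/1516) = ((-33 - 6)*22)*(√4405/4405) + 1103/1516 = (-39*22)*(√4405/4405) + 1103/1516 = -858*√4405/4405 + 1103/1516 = 1103/1516 - 858*√4405/4405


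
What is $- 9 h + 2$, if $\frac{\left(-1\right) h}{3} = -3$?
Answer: $-79$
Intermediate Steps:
$h = 9$ ($h = \left(-3\right) \left(-3\right) = 9$)
$- 9 h + 2 = \left(-9\right) 9 + 2 = -81 + 2 = -79$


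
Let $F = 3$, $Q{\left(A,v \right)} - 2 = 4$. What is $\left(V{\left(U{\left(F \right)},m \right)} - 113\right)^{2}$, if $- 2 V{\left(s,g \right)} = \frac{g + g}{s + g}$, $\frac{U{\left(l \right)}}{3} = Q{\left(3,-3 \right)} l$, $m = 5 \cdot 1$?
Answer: $\frac{44515584}{3481} \approx 12788.0$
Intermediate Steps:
$Q{\left(A,v \right)} = 6$ ($Q{\left(A,v \right)} = 2 + 4 = 6$)
$m = 5$
$U{\left(l \right)} = 18 l$ ($U{\left(l \right)} = 3 \cdot 6 l = 18 l$)
$V{\left(s,g \right)} = - \frac{g}{g + s}$ ($V{\left(s,g \right)} = - \frac{\left(g + g\right) \frac{1}{s + g}}{2} = - \frac{2 g \frac{1}{g + s}}{2} = - \frac{g}{g + s}$)
$\left(V{\left(U{\left(F \right)},m \right)} - 113\right)^{2} = \left(\left(-1\right) 5 \frac{1}{5 + 18 \cdot 3} - 113\right)^{2} = \left(\left(-1\right) 5 \frac{1}{5 + 54} - 113\right)^{2} = \left(\left(-1\right) 5 \cdot \frac{1}{59} - 113\right)^{2} = \left(- \frac{5}{59} - 113\right)^{2} = \left(- \frac{6672}{59}\right)^{2} = \frac{44515584}{3481}$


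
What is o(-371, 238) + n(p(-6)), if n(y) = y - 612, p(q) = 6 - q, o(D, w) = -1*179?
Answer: -779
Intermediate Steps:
o(D, w) = -179
n(y) = -612 + y
o(-371, 238) + n(p(-6)) = -179 + (-612 + (6 - 1*(-6))) = -179 + (-612 + (6 + 6)) = -179 + (-612 + 12) = -179 - 600 = -779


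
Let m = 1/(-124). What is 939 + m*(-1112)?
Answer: 29387/31 ≈ 947.97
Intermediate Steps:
m = -1/124 ≈ -0.0080645
939 + m*(-1112) = 939 - 1/124*(-1112) = 939 + 278/31 = 29387/31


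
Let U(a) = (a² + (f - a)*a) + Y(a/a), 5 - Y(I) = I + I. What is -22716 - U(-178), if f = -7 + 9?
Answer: -22363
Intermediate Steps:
f = 2
Y(I) = 5 - 2*I (Y(I) = 5 - (I + I) = 5 - 2*I)
U(a) = 3 + a² + a*(2 - a) (U(a) = (a² + (2 - a)*a) + (5 - 2*a/a) = (a² + a*(2 - a)) + (5 - 2*1) = (a² + a*(2 - a)) + (5 - 2) = (a² + a*(2 - a)) + 3 = 3 + a² + a*(2 - a))
-22716 - U(-178) = -22716 - (3 + 2*(-178)) = -22716 - (3 - 356) = -22716 - 1*(-353) = -22716 + 353 = -22363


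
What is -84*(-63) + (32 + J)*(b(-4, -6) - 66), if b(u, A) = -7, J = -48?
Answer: 6460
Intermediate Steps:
-84*(-63) + (32 + J)*(b(-4, -6) - 66) = -84*(-63) + (32 - 48)*(-7 - 66) = 5292 - 16*(-73) = 5292 + 1168 = 6460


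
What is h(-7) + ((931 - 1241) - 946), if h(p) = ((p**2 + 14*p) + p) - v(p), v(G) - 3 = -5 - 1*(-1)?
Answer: -1311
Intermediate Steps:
v(G) = -1 (v(G) = 3 + (-5 - 1*(-1)) = 3 + (-5 + 1) = 3 - 4 = -1)
h(p) = 1 + p**2 + 15*p (h(p) = ((p**2 + 14*p) + p) - 1*(-1) = (p**2 + 15*p) + 1 = 1 + p**2 + 15*p)
h(-7) + ((931 - 1241) - 946) = (1 + (-7)**2 + 15*(-7)) + ((931 - 1241) - 946) = (1 + 49 - 105) + (-310 - 946) = -55 - 1256 = -1311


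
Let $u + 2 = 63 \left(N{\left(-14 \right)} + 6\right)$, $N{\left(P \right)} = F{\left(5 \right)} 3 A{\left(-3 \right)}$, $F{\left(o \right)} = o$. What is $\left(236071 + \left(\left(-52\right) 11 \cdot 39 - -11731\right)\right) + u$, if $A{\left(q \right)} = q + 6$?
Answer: $228705$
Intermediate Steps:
$A{\left(q \right)} = 6 + q$
$N{\left(P \right)} = 45$ ($N{\left(P \right)} = 5 \cdot 3 \left(6 - 3\right) = 15 \cdot 3 = 45$)
$u = 3211$ ($u = -2 + 63 \left(45 + 6\right) = -2 + 63 \cdot 51 = -2 + 3213 = 3211$)
$\left(236071 + \left(\left(-52\right) 11 \cdot 39 - -11731\right)\right) + u = \left(236071 + \left(\left(-52\right) 11 \cdot 39 - -11731\right)\right) + 3211 = \left(236071 + \left(\left(-572\right) 39 + 11731\right)\right) + 3211 = \left(236071 + \left(-22308 + 11731\right)\right) + 3211 = \left(236071 - 10577\right) + 3211 = 225494 + 3211 = 228705$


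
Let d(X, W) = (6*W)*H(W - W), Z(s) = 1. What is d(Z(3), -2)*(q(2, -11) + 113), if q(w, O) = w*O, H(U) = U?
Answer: 0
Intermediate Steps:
q(w, O) = O*w
d(X, W) = 0 (d(X, W) = (6*W)*(W - W) = (6*W)*0 = 0)
d(Z(3), -2)*(q(2, -11) + 113) = 0*(-11*2 + 113) = 0*(-22 + 113) = 0*91 = 0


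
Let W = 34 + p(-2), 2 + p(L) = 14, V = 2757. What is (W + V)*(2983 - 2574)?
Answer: 1146427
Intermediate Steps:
p(L) = 12 (p(L) = -2 + 14 = 12)
W = 46 (W = 34 + 12 = 46)
(W + V)*(2983 - 2574) = (46 + 2757)*(2983 - 2574) = 2803*409 = 1146427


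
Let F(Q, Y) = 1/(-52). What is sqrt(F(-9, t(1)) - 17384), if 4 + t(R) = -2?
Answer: 3*I*sqrt(1305733)/26 ≈ 131.85*I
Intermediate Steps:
t(R) = -6 (t(R) = -4 - 2 = -6)
F(Q, Y) = -1/52
sqrt(F(-9, t(1)) - 17384) = sqrt(-1/52 - 17384) = sqrt(-903969/52) = 3*I*sqrt(1305733)/26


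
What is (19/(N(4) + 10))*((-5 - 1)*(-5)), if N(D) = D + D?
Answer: 95/3 ≈ 31.667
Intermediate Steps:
N(D) = 2*D
(19/(N(4) + 10))*((-5 - 1)*(-5)) = (19/(2*4 + 10))*((-5 - 1)*(-5)) = (19/(8 + 10))*(-6*(-5)) = (19/18)*30 = 95/3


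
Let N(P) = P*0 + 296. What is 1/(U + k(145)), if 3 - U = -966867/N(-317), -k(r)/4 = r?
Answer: 296/796075 ≈ 0.00037182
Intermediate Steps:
N(P) = 296 (N(P) = 0 + 296 = 296)
k(r) = -4*r
U = 967755/296 (U = 3 - (-966867)/296 = 3 - 1*(-966867/296) = 3 + 966867/296 = 967755/296 ≈ 3269.4)
1/(U + k(145)) = 1/(967755/296 - 4*145) = 1/(967755/296 - 580) = 1/(796075/296) = 296/796075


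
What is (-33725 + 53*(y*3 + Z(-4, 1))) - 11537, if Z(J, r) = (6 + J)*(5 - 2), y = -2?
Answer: -45262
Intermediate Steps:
Z(J, r) = 18 + 3*J (Z(J, r) = (6 + J)*3 = 18 + 3*J)
(-33725 + 53*(y*3 + Z(-4, 1))) - 11537 = (-33725 + 53*(-2*3 + (18 + 3*(-4)))) - 11537 = (-33725 + 53*(-6 + (18 - 12))) - 11537 = (-33725 + 53*(-6 + 6)) - 11537 = (-33725 + 53*0) - 11537 = (-33725 + 0) - 11537 = -33725 - 11537 = -45262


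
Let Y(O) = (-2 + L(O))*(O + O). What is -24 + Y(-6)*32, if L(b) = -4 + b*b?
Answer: -11544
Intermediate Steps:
L(b) = -4 + b²
Y(O) = 2*O*(-6 + O²) (Y(O) = (-2 + (-4 + O²))*(O + O) = (-6 + O²)*(2*O) = 2*O*(-6 + O²))
-24 + Y(-6)*32 = -24 + (2*(-6)*(-6 + (-6)²))*32 = -24 + (2*(-6)*(-6 + 36))*32 = -24 + (2*(-6)*30)*32 = -24 - 360*32 = -24 - 11520 = -11544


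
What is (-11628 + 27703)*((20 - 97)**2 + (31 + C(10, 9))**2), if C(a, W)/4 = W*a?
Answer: 2552870750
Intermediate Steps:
C(a, W) = 4*W*a (C(a, W) = 4*(W*a) = 4*W*a)
(-11628 + 27703)*((20 - 97)**2 + (31 + C(10, 9))**2) = (-11628 + 27703)*((20 - 97)**2 + (31 + 4*9*10)**2) = 16075*((-77)**2 + (31 + 360)**2) = 16075*(5929 + 391**2) = 16075*(5929 + 152881) = 16075*158810 = 2552870750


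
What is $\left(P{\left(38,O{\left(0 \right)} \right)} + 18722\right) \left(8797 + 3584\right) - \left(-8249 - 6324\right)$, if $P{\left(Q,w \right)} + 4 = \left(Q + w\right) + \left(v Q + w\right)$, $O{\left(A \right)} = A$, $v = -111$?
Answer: $180009551$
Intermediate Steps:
$P{\left(Q,w \right)} = -4 - 110 Q + 2 w$ ($P{\left(Q,w \right)} = -4 + \left(\left(Q + w\right) - \left(- w + 111 Q\right)\right) = -4 - \left(- 2 w + 110 Q\right) = -4 - 110 Q + 2 w$)
$\left(P{\left(38,O{\left(0 \right)} \right)} + 18722\right) \left(8797 + 3584\right) - \left(-8249 - 6324\right) = \left(\left(-4 - 4180 + 2 \cdot 0\right) + 18722\right) \left(8797 + 3584\right) - \left(-8249 - 6324\right) = \left(\left(-4 - 4180 + 0\right) + 18722\right) 12381 - -14573 = \left(-4184 + 18722\right) 12381 + 14573 = 14538 \cdot 12381 + 14573 = 179994978 + 14573 = 180009551$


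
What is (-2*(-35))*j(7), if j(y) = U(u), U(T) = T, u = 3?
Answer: 210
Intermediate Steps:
j(y) = 3
(-2*(-35))*j(7) = -2*(-35)*3 = 70*3 = 210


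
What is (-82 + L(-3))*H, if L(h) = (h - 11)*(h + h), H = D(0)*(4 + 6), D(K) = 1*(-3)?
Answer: -60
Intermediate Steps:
D(K) = -3
H = -30 (H = -3*(4 + 6) = -3*10 = -30)
L(h) = 2*h*(-11 + h) (L(h) = (-11 + h)*(2*h) = 2*h*(-11 + h))
(-82 + L(-3))*H = (-82 + 2*(-3)*(-11 - 3))*(-30) = (-82 + 2*(-3)*(-14))*(-30) = (-82 + 84)*(-30) = 2*(-30) = -60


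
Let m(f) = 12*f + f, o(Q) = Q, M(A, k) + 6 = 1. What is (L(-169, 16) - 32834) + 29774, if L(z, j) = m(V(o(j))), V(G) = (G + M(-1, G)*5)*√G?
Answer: -3528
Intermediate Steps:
M(A, k) = -5 (M(A, k) = -6 + 1 = -5)
V(G) = √G*(-25 + G) (V(G) = (G - 5*5)*√G = (G - 25)*√G = (-25 + G)*√G = √G*(-25 + G))
m(f) = 13*f
L(z, j) = 13*√j*(-25 + j) (L(z, j) = 13*(√j*(-25 + j)) = 13*√j*(-25 + j))
(L(-169, 16) - 32834) + 29774 = (13*√16*(-25 + 16) - 32834) + 29774 = (13*4*(-9) - 32834) + 29774 = (-468 - 32834) + 29774 = -33302 + 29774 = -3528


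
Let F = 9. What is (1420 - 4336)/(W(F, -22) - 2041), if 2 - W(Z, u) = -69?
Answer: 1458/985 ≈ 1.4802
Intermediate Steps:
W(Z, u) = 71 (W(Z, u) = 2 - 1*(-69) = 2 + 69 = 71)
(1420 - 4336)/(W(F, -22) - 2041) = (1420 - 4336)/(71 - 2041) = -2916/(-1970) = -2916*(-1/1970) = 1458/985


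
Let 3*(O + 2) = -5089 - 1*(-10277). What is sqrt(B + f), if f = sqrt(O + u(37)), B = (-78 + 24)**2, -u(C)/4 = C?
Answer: sqrt(26244 + 3*sqrt(14214))/3 ≈ 54.367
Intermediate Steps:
u(C) = -4*C
O = 5182/3 (O = -2 + (-5089 - 1*(-10277))/3 = -2 + (-5089 + 10277)/3 = -2 + (1/3)*5188 = -2 + 5188/3 = 5182/3 ≈ 1727.3)
B = 2916 (B = (-54)**2 = 2916)
f = sqrt(14214)/3 (f = sqrt(5182/3 - 4*37) = sqrt(5182/3 - 148) = sqrt(4738/3) = sqrt(14214)/3 ≈ 39.741)
sqrt(B + f) = sqrt(2916 + sqrt(14214)/3)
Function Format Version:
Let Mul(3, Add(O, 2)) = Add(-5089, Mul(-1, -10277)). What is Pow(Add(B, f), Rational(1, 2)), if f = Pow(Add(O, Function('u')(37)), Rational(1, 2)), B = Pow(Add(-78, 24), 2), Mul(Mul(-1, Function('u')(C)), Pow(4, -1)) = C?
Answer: Mul(Rational(1, 3), Pow(Add(26244, Mul(3, Pow(14214, Rational(1, 2)))), Rational(1, 2))) ≈ 54.367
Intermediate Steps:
Function('u')(C) = Mul(-4, C)
O = Rational(5182, 3) (O = Add(-2, Mul(Rational(1, 3), Add(-5089, Mul(-1, -10277)))) = Add(-2, Mul(Rational(1, 3), Add(-5089, 10277))) = Add(-2, Mul(Rational(1, 3), 5188)) = Add(-2, Rational(5188, 3)) = Rational(5182, 3) ≈ 1727.3)
B = 2916 (B = Pow(-54, 2) = 2916)
f = Mul(Rational(1, 3), Pow(14214, Rational(1, 2))) (f = Pow(Add(Rational(5182, 3), Mul(-4, 37)), Rational(1, 2)) = Pow(Add(Rational(5182, 3), -148), Rational(1, 2)) = Pow(Rational(4738, 3), Rational(1, 2)) = Mul(Rational(1, 3), Pow(14214, Rational(1, 2))) ≈ 39.741)
Pow(Add(B, f), Rational(1, 2)) = Pow(Add(2916, Mul(Rational(1, 3), Pow(14214, Rational(1, 2)))), Rational(1, 2))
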